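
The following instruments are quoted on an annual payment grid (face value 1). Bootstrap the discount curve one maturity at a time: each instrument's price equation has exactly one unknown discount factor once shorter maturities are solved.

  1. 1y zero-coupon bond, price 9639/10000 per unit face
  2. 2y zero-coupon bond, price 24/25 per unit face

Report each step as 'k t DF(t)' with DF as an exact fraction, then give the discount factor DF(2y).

1 1 9639/10000
2 2 24/25
DF(2y) = 24/25 ≈ 0.960000

step 1 [1y] zero: DF = P = 9639/10000 ≈ 0.963900
step 2 [2y] zero: DF = P = 24/25 ≈ 0.960000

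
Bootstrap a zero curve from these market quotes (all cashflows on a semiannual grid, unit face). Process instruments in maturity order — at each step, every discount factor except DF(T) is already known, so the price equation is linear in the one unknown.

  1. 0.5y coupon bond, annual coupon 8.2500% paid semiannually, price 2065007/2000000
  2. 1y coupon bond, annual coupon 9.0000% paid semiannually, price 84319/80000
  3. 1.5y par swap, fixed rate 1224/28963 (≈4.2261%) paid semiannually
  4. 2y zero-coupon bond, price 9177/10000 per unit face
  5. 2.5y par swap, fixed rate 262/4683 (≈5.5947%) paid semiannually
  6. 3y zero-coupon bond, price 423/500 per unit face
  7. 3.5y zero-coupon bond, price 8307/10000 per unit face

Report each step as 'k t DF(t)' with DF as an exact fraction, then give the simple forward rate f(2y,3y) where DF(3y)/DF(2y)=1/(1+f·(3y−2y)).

1 1/2 2479/2500
2 1 9659/10000
3 3/2 2347/2500
4 2 9177/10000
5 5/2 869/1000
6 3 423/500
7 7/2 8307/10000
f(2y,3y) = ((9177/10000)/(423/500) − 1)/(1) = 239/2820 ≈ 8.4752%

step 1 [0.5y] bond c/2=33/800: DF=(2065007/2000000 − 33/800·(0))/(1+33/800) = 2479/2500 ≈ 0.991600
step 2 [1y] bond c/2=9/200: DF=(84319/80000 − 9/200·(0.991600))/(1+9/200) = 9659/10000 ≈ 0.965900
step 3 [1.5y] swap r/2=612/28963: DF=(1 − 612/28963·(0.991600+0.965900))/(1+612/28963) = 2347/2500 ≈ 0.938800
step 4 [2y] zero: DF = P = 9177/10000 ≈ 0.917700
step 5 [2.5y] swap r/2=131/4683: DF=(1 − 131/4683·(0.991600+0.965900+0.938800+0.917700))/(1+131/4683) = 869/1000 ≈ 0.869000
step 6 [3y] zero: DF = P = 423/500 ≈ 0.846000
step 7 [3.5y] zero: DF = P = 8307/10000 ≈ 0.830700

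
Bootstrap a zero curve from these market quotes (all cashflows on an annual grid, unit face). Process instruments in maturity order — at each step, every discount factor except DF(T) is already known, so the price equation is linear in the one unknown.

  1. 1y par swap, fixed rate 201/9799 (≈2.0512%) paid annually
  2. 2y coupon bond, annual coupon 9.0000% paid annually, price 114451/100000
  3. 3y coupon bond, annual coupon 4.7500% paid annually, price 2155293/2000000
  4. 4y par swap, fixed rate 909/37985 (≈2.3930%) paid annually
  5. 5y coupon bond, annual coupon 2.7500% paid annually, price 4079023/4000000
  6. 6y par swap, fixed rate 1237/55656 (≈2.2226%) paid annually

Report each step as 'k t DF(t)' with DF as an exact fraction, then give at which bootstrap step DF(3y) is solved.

step 1 [1y] swap r/1=201/9799: DF=(1 − 201/9799·(0))/(1+201/9799) = 9799/10000 ≈ 0.979900
step 2 [2y] bond c/1=9/100: DF=(114451/100000 − 9/100·(0.979900))/(1+9/100) = 9691/10000 ≈ 0.969100
step 3 [3y] bond c/1=19/400: DF=(2155293/2000000 − 19/400·(0.979900+0.969100))/(1+19/400) = 2351/2500 ≈ 0.940400
step 4 [4y] swap r/1=909/37985: DF=(1 − 909/37985·(0.979900+0.969100+0.940400))/(1+909/37985) = 9091/10000 ≈ 0.909100
step 5 [5y] bond c/1=11/400: DF=(4079023/4000000 − 11/400·(0.979900+0.969100+0.940400+0.909100))/(1+11/400) = 2227/2500 ≈ 0.890800
step 6 [6y] swap r/1=1237/55656: DF=(1 − 1237/55656·(0.979900+0.969100+0.940400+0.909100+0.890800))/(1+1237/55656) = 8763/10000 ≈ 0.876300

1 1 9799/10000
2 2 9691/10000
3 3 2351/2500
4 4 9091/10000
5 5 2227/2500
6 6 8763/10000
DF(3y) is solved at step 3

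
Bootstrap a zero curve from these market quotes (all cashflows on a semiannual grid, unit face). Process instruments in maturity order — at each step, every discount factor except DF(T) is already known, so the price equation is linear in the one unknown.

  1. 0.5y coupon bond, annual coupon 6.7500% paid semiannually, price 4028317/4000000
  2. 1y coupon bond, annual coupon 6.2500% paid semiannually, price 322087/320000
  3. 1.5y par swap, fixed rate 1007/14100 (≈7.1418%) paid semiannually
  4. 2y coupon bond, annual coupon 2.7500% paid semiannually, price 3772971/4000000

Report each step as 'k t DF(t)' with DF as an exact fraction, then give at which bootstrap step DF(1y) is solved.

step 1 [0.5y] bond c/2=27/800: DF=(4028317/4000000 − 27/800·(0))/(1+27/800) = 4871/5000 ≈ 0.974200
step 2 [1y] bond c/2=1/32: DF=(322087/320000 − 1/32·(0.974200))/(1+1/32) = 1893/2000 ≈ 0.946500
step 3 [1.5y] swap r/2=1007/28200: DF=(1 − 1007/28200·(0.974200+0.946500))/(1+1007/28200) = 8993/10000 ≈ 0.899300
step 4 [2y] bond c/2=11/800: DF=(3772971/4000000 − 11/800·(0.974200+0.946500+0.899300))/(1+11/800) = 4461/5000 ≈ 0.892200

1 1/2 4871/5000
2 1 1893/2000
3 3/2 8993/10000
4 2 4461/5000
DF(1y) is solved at step 2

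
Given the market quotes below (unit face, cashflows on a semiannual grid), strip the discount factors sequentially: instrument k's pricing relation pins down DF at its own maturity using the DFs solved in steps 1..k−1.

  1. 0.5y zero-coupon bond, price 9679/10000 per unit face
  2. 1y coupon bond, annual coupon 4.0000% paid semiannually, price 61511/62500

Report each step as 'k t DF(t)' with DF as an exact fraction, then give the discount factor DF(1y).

1 1/2 9679/10000
2 1 9459/10000
DF(1y) = 9459/10000 ≈ 0.945900

step 1 [0.5y] zero: DF = P = 9679/10000 ≈ 0.967900
step 2 [1y] bond c/2=1/50: DF=(61511/62500 − 1/50·(0.967900))/(1+1/50) = 9459/10000 ≈ 0.945900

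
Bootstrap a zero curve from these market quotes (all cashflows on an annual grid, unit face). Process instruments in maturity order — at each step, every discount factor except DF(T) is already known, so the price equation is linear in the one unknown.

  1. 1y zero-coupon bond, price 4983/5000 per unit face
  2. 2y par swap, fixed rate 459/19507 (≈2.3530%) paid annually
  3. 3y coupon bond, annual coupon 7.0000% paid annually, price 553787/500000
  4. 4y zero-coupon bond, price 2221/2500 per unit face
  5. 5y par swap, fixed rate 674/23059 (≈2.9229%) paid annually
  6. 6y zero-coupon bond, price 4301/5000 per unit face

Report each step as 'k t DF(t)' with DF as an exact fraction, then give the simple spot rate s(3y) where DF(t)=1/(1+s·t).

1 1 4983/5000
2 2 9541/10000
3 3 363/400
4 4 2221/2500
5 5 2163/2500
6 6 4301/5000
s(3y) = (1/(363/400) − 1)/(3) = 37/1089 ≈ 3.3976%

step 1 [1y] zero: DF = P = 4983/5000 ≈ 0.996600
step 2 [2y] swap r/1=459/19507: DF=(1 − 459/19507·(0.996600))/(1+459/19507) = 9541/10000 ≈ 0.954100
step 3 [3y] bond c/1=7/100: DF=(553787/500000 − 7/100·(0.996600+0.954100))/(1+7/100) = 363/400 ≈ 0.907500
step 4 [4y] zero: DF = P = 2221/2500 ≈ 0.888400
step 5 [5y] swap r/1=674/23059: DF=(1 − 674/23059·(0.996600+0.954100+0.907500+0.888400))/(1+674/23059) = 2163/2500 ≈ 0.865200
step 6 [6y] zero: DF = P = 4301/5000 ≈ 0.860200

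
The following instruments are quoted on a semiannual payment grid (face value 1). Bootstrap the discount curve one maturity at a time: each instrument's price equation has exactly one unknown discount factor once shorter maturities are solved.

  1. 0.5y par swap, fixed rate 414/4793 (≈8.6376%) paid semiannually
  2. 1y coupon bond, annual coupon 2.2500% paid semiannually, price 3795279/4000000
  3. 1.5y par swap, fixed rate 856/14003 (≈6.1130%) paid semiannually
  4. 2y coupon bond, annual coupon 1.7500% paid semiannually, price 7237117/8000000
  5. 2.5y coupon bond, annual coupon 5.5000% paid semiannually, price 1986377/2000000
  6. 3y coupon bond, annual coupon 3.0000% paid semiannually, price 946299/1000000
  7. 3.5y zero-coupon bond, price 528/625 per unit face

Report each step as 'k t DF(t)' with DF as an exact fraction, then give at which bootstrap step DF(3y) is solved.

1 1/2 4793/5000
2 1 2319/2500
3 3/2 1143/1250
4 2 349/400
5 5/2 8683/10000
6 3 2163/2500
7 7/2 528/625
DF(3y) is solved at step 6

step 1 [0.5y] swap r/2=207/4793: DF=(1 − 207/4793·(0))/(1+207/4793) = 4793/5000 ≈ 0.958600
step 2 [1y] bond c/2=9/800: DF=(3795279/4000000 − 9/800·(0.958600))/(1+9/800) = 2319/2500 ≈ 0.927600
step 3 [1.5y] swap r/2=428/14003: DF=(1 − 428/14003·(0.958600+0.927600))/(1+428/14003) = 1143/1250 ≈ 0.914400
step 4 [2y] bond c/2=7/800: DF=(7237117/8000000 − 7/800·(0.958600+0.927600+0.914400))/(1+7/800) = 349/400 ≈ 0.872500
step 5 [2.5y] bond c/2=11/400: DF=(1986377/2000000 − 11/400·(0.958600+0.927600+0.914400+0.872500))/(1+11/400) = 8683/10000 ≈ 0.868300
step 6 [3y] bond c/2=3/200: DF=(946299/1000000 − 3/200·(0.958600+0.927600+0.914400+0.872500+0.868300))/(1+3/200) = 2163/2500 ≈ 0.865200
step 7 [3.5y] zero: DF = P = 528/625 ≈ 0.844800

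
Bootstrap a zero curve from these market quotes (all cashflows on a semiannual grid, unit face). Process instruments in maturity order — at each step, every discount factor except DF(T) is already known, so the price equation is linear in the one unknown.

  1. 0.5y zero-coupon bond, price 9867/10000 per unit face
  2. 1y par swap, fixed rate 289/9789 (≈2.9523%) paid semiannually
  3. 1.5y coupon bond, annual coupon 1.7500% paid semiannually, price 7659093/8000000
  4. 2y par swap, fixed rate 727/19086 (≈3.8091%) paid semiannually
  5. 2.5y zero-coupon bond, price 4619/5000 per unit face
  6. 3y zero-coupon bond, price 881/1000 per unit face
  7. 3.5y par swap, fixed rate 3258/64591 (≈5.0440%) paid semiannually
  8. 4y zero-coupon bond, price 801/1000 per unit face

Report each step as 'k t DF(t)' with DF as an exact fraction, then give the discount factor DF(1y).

step 1 [0.5y] zero: DF = P = 9867/10000 ≈ 0.986700
step 2 [1y] swap r/2=289/19578: DF=(1 − 289/19578·(0.986700))/(1+289/19578) = 9711/10000 ≈ 0.971100
step 3 [1.5y] bond c/2=7/800: DF=(7659093/8000000 − 7/800·(0.986700+0.971100))/(1+7/800) = 9321/10000 ≈ 0.932100
step 4 [2y] swap r/2=727/38172: DF=(1 − 727/38172·(0.986700+0.971100+0.932100))/(1+727/38172) = 9273/10000 ≈ 0.927300
step 5 [2.5y] zero: DF = P = 4619/5000 ≈ 0.923800
step 6 [3y] zero: DF = P = 881/1000 ≈ 0.881000
step 7 [3.5y] swap r/2=1629/64591: DF=(1 − 1629/64591·(0.986700+0.971100+0.932100+0.927300+0.923800+0.881000))/(1+1629/64591) = 8371/10000 ≈ 0.837100
step 8 [4y] zero: DF = P = 801/1000 ≈ 0.801000

1 1/2 9867/10000
2 1 9711/10000
3 3/2 9321/10000
4 2 9273/10000
5 5/2 4619/5000
6 3 881/1000
7 7/2 8371/10000
8 4 801/1000
DF(1y) = 9711/10000 ≈ 0.971100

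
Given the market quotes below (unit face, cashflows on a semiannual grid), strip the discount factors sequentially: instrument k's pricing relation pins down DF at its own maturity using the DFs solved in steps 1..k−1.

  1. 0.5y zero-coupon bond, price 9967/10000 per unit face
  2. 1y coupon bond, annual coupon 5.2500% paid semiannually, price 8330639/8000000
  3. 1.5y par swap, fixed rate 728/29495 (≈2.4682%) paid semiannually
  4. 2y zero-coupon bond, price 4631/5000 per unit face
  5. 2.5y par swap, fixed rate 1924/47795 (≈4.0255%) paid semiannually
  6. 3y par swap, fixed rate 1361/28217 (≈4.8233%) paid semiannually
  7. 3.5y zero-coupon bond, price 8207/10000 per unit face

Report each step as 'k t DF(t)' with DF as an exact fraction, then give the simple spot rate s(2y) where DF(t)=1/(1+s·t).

step 1 [0.5y] zero: DF = P = 9967/10000 ≈ 0.996700
step 2 [1y] bond c/2=21/800: DF=(8330639/8000000 − 21/800·(0.996700))/(1+21/800) = 2473/2500 ≈ 0.989200
step 3 [1.5y] swap r/2=364/29495: DF=(1 − 364/29495·(0.996700+0.989200))/(1+364/29495) = 2409/2500 ≈ 0.963600
step 4 [2y] zero: DF = P = 4631/5000 ≈ 0.926200
step 5 [2.5y] swap r/2=962/47795: DF=(1 − 962/47795·(0.996700+0.989200+0.963600+0.926200))/(1+962/47795) = 4519/5000 ≈ 0.903800
step 6 [3y] swap r/2=1361/56434: DF=(1 − 1361/56434·(0.996700+0.989200+0.963600+0.926200+0.903800))/(1+1361/56434) = 8639/10000 ≈ 0.863900
step 7 [3.5y] zero: DF = P = 8207/10000 ≈ 0.820700

1 1/2 9967/10000
2 1 2473/2500
3 3/2 2409/2500
4 2 4631/5000
5 5/2 4519/5000
6 3 8639/10000
7 7/2 8207/10000
s(2y) = (1/(4631/5000) − 1)/(2) = 369/9262 ≈ 3.9840%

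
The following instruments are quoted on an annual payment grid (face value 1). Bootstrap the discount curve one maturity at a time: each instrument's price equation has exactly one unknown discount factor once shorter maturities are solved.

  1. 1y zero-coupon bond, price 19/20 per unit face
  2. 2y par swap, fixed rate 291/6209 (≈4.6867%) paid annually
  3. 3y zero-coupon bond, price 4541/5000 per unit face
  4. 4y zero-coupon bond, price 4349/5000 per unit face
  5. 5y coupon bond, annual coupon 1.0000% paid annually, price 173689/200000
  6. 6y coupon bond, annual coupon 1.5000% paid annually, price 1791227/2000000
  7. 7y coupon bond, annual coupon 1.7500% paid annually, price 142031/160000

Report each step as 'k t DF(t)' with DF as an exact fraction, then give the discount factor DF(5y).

1 1 19/20
2 2 9127/10000
3 3 4541/5000
4 4 4349/5000
5 5 4119/5000
6 6 2041/2500
7 7 977/1250
DF(5y) = 4119/5000 ≈ 0.823800

step 1 [1y] zero: DF = P = 19/20 ≈ 0.950000
step 2 [2y] swap r/1=291/6209: DF=(1 − 291/6209·(0.950000))/(1+291/6209) = 9127/10000 ≈ 0.912700
step 3 [3y] zero: DF = P = 4541/5000 ≈ 0.908200
step 4 [4y] zero: DF = P = 4349/5000 ≈ 0.869800
step 5 [5y] bond c/1=1/100: DF=(173689/200000 − 1/100·(0.950000+0.912700+0.908200+0.869800))/(1+1/100) = 4119/5000 ≈ 0.823800
step 6 [6y] bond c/1=3/200: DF=(1791227/2000000 − 3/200·(0.950000+0.912700+0.908200+0.869800+0.823800))/(1+3/200) = 2041/2500 ≈ 0.816400
step 7 [7y] bond c/1=7/400: DF=(142031/160000 − 7/400·(0.950000+0.912700+0.908200+0.869800+0.823800+0.816400))/(1+7/400) = 977/1250 ≈ 0.781600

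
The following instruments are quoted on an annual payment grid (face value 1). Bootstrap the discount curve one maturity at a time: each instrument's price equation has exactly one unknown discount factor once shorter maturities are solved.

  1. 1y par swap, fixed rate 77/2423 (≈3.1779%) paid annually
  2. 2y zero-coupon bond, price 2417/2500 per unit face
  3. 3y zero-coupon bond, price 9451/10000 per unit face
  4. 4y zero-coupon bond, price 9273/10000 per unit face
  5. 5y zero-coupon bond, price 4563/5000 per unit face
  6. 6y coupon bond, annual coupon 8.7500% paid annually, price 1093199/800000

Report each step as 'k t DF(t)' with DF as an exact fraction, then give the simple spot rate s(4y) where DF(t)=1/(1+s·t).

1 1 2423/2500
2 2 2417/2500
3 3 9451/10000
4 4 9273/10000
5 5 4563/5000
6 6 8767/10000
s(4y) = (1/(9273/10000) − 1)/(4) = 727/37092 ≈ 1.9600%

step 1 [1y] swap r/1=77/2423: DF=(1 − 77/2423·(0))/(1+77/2423) = 2423/2500 ≈ 0.969200
step 2 [2y] zero: DF = P = 2417/2500 ≈ 0.966800
step 3 [3y] zero: DF = P = 9451/10000 ≈ 0.945100
step 4 [4y] zero: DF = P = 9273/10000 ≈ 0.927300
step 5 [5y] zero: DF = P = 4563/5000 ≈ 0.912600
step 6 [6y] bond c/1=7/80: DF=(1093199/800000 − 7/80·(0.969200+0.966800+0.945100+0.927300+0.912600))/(1+7/80) = 8767/10000 ≈ 0.876700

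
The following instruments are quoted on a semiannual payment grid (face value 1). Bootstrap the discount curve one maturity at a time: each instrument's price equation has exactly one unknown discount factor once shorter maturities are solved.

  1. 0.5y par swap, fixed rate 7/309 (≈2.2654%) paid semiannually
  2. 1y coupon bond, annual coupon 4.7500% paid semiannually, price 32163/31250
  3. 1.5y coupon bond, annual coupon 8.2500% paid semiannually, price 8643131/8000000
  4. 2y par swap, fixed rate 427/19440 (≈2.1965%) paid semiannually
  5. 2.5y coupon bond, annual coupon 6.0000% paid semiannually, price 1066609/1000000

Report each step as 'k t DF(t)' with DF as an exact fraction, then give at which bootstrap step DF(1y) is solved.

step 1 [0.5y] swap r/2=7/618: DF=(1 − 7/618·(0))/(1+7/618) = 618/625 ≈ 0.988800
step 2 [1y] bond c/2=19/800: DF=(32163/31250 − 19/800·(0.988800))/(1+19/800) = 614/625 ≈ 0.982400
step 3 [1.5y] bond c/2=33/800: DF=(8643131/8000000 − 33/800·(0.988800+0.982400))/(1+33/800) = 1919/2000 ≈ 0.959500
step 4 [2y] swap r/2=427/38880: DF=(1 − 427/38880·(0.988800+0.982400+0.959500))/(1+427/38880) = 9573/10000 ≈ 0.957300
step 5 [2.5y] bond c/2=3/100: DF=(1066609/1000000 − 3/100·(0.988800+0.982400+0.959500+0.957300))/(1+3/100) = 9223/10000 ≈ 0.922300

1 1/2 618/625
2 1 614/625
3 3/2 1919/2000
4 2 9573/10000
5 5/2 9223/10000
DF(1y) is solved at step 2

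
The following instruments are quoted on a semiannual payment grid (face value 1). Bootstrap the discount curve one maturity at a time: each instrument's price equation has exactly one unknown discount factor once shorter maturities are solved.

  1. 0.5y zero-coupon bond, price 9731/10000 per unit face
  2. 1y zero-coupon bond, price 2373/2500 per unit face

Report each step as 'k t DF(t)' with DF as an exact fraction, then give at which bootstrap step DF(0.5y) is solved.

1 1/2 9731/10000
2 1 2373/2500
DF(0.5y) is solved at step 1

step 1 [0.5y] zero: DF = P = 9731/10000 ≈ 0.973100
step 2 [1y] zero: DF = P = 2373/2500 ≈ 0.949200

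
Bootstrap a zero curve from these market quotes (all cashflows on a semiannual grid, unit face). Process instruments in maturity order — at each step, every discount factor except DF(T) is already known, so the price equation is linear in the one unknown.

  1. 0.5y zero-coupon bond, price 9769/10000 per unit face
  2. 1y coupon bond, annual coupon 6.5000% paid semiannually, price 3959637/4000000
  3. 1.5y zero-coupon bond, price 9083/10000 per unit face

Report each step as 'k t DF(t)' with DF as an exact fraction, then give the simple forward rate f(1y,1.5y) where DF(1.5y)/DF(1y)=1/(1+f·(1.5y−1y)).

1 1/2 9769/10000
2 1 116/125
3 3/2 9083/10000
f(1y,1.5y) = ((116/125)/(9083/10000) − 1)/(1/2) = 394/9083 ≈ 4.3378%

step 1 [0.5y] zero: DF = P = 9769/10000 ≈ 0.976900
step 2 [1y] bond c/2=13/400: DF=(3959637/4000000 − 13/400·(0.976900))/(1+13/400) = 116/125 ≈ 0.928000
step 3 [1.5y] zero: DF = P = 9083/10000 ≈ 0.908300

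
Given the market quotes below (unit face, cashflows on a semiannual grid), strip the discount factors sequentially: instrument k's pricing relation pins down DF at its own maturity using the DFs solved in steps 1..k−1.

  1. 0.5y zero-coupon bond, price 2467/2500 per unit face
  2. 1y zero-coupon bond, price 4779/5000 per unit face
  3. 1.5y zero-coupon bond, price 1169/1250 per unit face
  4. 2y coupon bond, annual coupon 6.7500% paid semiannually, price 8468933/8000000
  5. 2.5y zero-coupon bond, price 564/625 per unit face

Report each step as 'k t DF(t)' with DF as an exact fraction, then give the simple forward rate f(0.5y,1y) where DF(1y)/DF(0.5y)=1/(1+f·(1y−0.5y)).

step 1 [0.5y] zero: DF = P = 2467/2500 ≈ 0.986800
step 2 [1y] zero: DF = P = 4779/5000 ≈ 0.955800
step 3 [1.5y] zero: DF = P = 1169/1250 ≈ 0.935200
step 4 [2y] bond c/2=27/800: DF=(8468933/8000000 − 27/800·(0.986800+0.955800+0.935200))/(1+27/800) = 9301/10000 ≈ 0.930100
step 5 [2.5y] zero: DF = P = 564/625 ≈ 0.902400

1 1/2 2467/2500
2 1 4779/5000
3 3/2 1169/1250
4 2 9301/10000
5 5/2 564/625
f(0.5y,1y) = ((2467/2500)/(4779/5000) − 1)/(1/2) = 310/4779 ≈ 6.4867%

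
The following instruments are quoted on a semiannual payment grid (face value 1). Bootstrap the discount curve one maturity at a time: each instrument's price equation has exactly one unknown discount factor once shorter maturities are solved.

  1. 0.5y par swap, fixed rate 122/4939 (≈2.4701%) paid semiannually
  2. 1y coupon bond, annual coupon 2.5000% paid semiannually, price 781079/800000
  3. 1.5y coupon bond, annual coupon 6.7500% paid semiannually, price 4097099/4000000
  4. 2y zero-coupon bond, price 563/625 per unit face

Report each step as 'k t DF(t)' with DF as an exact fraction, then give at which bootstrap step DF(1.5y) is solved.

step 1 [0.5y] swap r/2=61/4939: DF=(1 − 61/4939·(0))/(1+61/4939) = 4939/5000 ≈ 0.987800
step 2 [1y] bond c/2=1/80: DF=(781079/800000 − 1/80·(0.987800))/(1+1/80) = 9521/10000 ≈ 0.952100
step 3 [1.5y] bond c/2=27/800: DF=(4097099/4000000 − 27/800·(0.987800+0.952100))/(1+27/800) = 371/400 ≈ 0.927500
step 4 [2y] zero: DF = P = 563/625 ≈ 0.900800

1 1/2 4939/5000
2 1 9521/10000
3 3/2 371/400
4 2 563/625
DF(1.5y) is solved at step 3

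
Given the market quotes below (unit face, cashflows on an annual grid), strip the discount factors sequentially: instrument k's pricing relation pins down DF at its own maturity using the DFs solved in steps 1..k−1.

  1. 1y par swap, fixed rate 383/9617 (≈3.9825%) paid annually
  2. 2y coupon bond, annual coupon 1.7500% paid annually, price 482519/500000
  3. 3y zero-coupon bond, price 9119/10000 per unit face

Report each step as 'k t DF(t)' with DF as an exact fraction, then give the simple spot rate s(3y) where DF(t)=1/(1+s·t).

step 1 [1y] swap r/1=383/9617: DF=(1 − 383/9617·(0))/(1+383/9617) = 9617/10000 ≈ 0.961700
step 2 [2y] bond c/1=7/400: DF=(482519/500000 − 7/400·(0.961700))/(1+7/400) = 9319/10000 ≈ 0.931900
step 3 [3y] zero: DF = P = 9119/10000 ≈ 0.911900

1 1 9617/10000
2 2 9319/10000
3 3 9119/10000
s(3y) = (1/(9119/10000) − 1)/(3) = 881/27357 ≈ 3.2204%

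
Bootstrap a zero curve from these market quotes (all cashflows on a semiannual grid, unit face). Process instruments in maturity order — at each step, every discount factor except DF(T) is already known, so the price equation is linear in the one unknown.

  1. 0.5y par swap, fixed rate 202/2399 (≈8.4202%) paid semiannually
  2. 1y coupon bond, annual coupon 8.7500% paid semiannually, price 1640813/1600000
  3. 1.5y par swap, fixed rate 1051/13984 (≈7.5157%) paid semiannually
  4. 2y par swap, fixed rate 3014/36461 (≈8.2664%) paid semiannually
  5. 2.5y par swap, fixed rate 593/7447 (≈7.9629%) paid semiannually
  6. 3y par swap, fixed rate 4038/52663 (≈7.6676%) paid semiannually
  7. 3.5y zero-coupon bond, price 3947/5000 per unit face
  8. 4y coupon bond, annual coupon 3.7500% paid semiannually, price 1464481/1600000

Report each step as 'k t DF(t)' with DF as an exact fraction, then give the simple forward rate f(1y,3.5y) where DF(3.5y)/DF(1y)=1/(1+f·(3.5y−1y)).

step 1 [0.5y] swap r/2=101/2399: DF=(1 − 101/2399·(0))/(1+101/2399) = 2399/2500 ≈ 0.959600
step 2 [1y] bond c/2=7/160: DF=(1640813/1600000 − 7/160·(0.959600))/(1+7/160) = 9423/10000 ≈ 0.942300
step 3 [1.5y] swap r/2=1051/27968: DF=(1 − 1051/27968·(0.959600+0.942300))/(1+1051/27968) = 8949/10000 ≈ 0.894900
step 4 [2y] swap r/2=1507/36461: DF=(1 − 1507/36461·(0.959600+0.942300+0.894900))/(1+1507/36461) = 8493/10000 ≈ 0.849300
step 5 [2.5y] swap r/2=593/14894: DF=(1 − 593/14894·(0.959600+0.942300+0.894900+0.849300))/(1+593/14894) = 8221/10000 ≈ 0.822100
step 6 [3y] swap r/2=2019/52663: DF=(1 − 2019/52663·(0.959600+0.942300+0.894900+0.849300+0.822100))/(1+2019/52663) = 7981/10000 ≈ 0.798100
step 7 [3.5y] zero: DF = P = 3947/5000 ≈ 0.789400
step 8 [4y] bond c/2=3/160: DF=(1464481/1600000 − 3/160·(0.959600+0.942300+0.894900+0.849300+0.822100+0.798100+0.789400))/(1+3/160) = 787/1000 ≈ 0.787000

1 1/2 2399/2500
2 1 9423/10000
3 3/2 8949/10000
4 2 8493/10000
5 5/2 8221/10000
6 3 7981/10000
7 7/2 3947/5000
8 4 787/1000
f(1y,3.5y) = ((9423/10000)/(3947/5000) − 1)/(5/2) = 1529/19735 ≈ 7.7477%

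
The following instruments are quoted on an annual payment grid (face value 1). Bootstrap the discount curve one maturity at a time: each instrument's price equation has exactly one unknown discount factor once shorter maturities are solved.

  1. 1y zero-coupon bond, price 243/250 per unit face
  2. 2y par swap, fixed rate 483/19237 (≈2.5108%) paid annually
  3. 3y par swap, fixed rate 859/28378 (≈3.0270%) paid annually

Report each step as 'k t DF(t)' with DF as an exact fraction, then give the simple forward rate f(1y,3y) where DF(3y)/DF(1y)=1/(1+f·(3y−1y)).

step 1 [1y] zero: DF = P = 243/250 ≈ 0.972000
step 2 [2y] swap r/1=483/19237: DF=(1 − 483/19237·(0.972000))/(1+483/19237) = 9517/10000 ≈ 0.951700
step 3 [3y] swap r/1=859/28378: DF=(1 − 859/28378·(0.972000+0.951700))/(1+859/28378) = 9141/10000 ≈ 0.914100

1 1 243/250
2 2 9517/10000
3 3 9141/10000
f(1y,3y) = ((243/250)/(9141/10000) − 1)/(2) = 193/6094 ≈ 3.1670%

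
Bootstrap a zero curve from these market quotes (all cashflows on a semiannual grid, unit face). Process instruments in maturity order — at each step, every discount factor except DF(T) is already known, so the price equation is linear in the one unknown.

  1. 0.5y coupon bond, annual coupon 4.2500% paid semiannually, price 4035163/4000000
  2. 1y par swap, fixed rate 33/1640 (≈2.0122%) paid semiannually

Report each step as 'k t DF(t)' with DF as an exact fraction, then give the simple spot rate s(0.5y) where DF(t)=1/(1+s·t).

1 1/2 4939/5000
2 1 4901/5000
s(0.5y) = (1/(4939/5000) − 1)/(1/2) = 122/4939 ≈ 2.4701%

step 1 [0.5y] bond c/2=17/800: DF=(4035163/4000000 − 17/800·(0))/(1+17/800) = 4939/5000 ≈ 0.987800
step 2 [1y] swap r/2=33/3280: DF=(1 − 33/3280·(0.987800))/(1+33/3280) = 4901/5000 ≈ 0.980200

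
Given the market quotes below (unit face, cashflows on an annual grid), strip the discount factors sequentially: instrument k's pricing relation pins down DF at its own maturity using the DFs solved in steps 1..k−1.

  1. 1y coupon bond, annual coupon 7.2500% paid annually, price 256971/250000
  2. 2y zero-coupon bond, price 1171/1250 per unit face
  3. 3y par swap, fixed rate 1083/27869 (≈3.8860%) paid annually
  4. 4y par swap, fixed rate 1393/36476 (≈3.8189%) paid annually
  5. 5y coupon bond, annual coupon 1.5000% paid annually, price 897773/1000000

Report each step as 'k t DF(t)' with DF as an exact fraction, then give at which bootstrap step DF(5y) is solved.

1 1 599/625
2 2 1171/1250
3 3 8917/10000
4 4 8607/10000
5 5 4153/5000
DF(5y) is solved at step 5

step 1 [1y] bond c/1=29/400: DF=(256971/250000 − 29/400·(0))/(1+29/400) = 599/625 ≈ 0.958400
step 2 [2y] zero: DF = P = 1171/1250 ≈ 0.936800
step 3 [3y] swap r/1=1083/27869: DF=(1 − 1083/27869·(0.958400+0.936800))/(1+1083/27869) = 8917/10000 ≈ 0.891700
step 4 [4y] swap r/1=1393/36476: DF=(1 − 1393/36476·(0.958400+0.936800+0.891700))/(1+1393/36476) = 8607/10000 ≈ 0.860700
step 5 [5y] bond c/1=3/200: DF=(897773/1000000 − 3/200·(0.958400+0.936800+0.891700+0.860700))/(1+3/200) = 4153/5000 ≈ 0.830600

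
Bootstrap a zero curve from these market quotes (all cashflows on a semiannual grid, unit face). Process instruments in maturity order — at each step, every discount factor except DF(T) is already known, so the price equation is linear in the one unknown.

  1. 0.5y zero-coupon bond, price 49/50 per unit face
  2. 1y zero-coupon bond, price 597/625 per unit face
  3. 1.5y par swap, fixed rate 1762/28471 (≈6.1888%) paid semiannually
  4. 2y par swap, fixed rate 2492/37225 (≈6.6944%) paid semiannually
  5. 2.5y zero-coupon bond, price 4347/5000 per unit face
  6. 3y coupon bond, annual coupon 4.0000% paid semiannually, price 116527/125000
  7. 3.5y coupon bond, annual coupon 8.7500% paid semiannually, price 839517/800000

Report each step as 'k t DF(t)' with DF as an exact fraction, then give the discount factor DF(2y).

1 1/2 49/50
2 1 597/625
3 3/2 9119/10000
4 2 4377/5000
5 5/2 4347/5000
6 3 8239/10000
7 7/2 973/1250
DF(2y) = 4377/5000 ≈ 0.875400

step 1 [0.5y] zero: DF = P = 49/50 ≈ 0.980000
step 2 [1y] zero: DF = P = 597/625 ≈ 0.955200
step 3 [1.5y] swap r/2=881/28471: DF=(1 − 881/28471·(0.980000+0.955200))/(1+881/28471) = 9119/10000 ≈ 0.911900
step 4 [2y] swap r/2=1246/37225: DF=(1 − 1246/37225·(0.980000+0.955200+0.911900))/(1+1246/37225) = 4377/5000 ≈ 0.875400
step 5 [2.5y] zero: DF = P = 4347/5000 ≈ 0.869400
step 6 [3y] bond c/2=1/50: DF=(116527/125000 − 1/50·(0.980000+0.955200+0.911900+0.875400+0.869400))/(1+1/50) = 8239/10000 ≈ 0.823900
step 7 [3.5y] bond c/2=7/160: DF=(839517/800000 − 7/160·(0.980000+0.955200+0.911900+0.875400+0.869400+0.823900))/(1+7/160) = 973/1250 ≈ 0.778400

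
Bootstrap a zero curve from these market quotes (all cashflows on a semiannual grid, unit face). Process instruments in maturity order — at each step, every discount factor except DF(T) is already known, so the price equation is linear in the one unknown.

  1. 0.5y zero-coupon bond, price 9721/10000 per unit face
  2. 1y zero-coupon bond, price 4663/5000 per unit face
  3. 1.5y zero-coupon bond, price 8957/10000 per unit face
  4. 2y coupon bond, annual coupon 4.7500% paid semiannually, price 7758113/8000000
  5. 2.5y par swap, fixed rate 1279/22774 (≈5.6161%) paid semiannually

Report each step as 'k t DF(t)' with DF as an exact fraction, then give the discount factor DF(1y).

1 1/2 9721/10000
2 1 4663/5000
3 3/2 8957/10000
4 2 8823/10000
5 5/2 8721/10000
DF(1y) = 4663/5000 ≈ 0.932600

step 1 [0.5y] zero: DF = P = 9721/10000 ≈ 0.972100
step 2 [1y] zero: DF = P = 4663/5000 ≈ 0.932600
step 3 [1.5y] zero: DF = P = 8957/10000 ≈ 0.895700
step 4 [2y] bond c/2=19/800: DF=(7758113/8000000 − 19/800·(0.972100+0.932600+0.895700))/(1+19/800) = 8823/10000 ≈ 0.882300
step 5 [2.5y] swap r/2=1279/45548: DF=(1 − 1279/45548·(0.972100+0.932600+0.895700+0.882300))/(1+1279/45548) = 8721/10000 ≈ 0.872100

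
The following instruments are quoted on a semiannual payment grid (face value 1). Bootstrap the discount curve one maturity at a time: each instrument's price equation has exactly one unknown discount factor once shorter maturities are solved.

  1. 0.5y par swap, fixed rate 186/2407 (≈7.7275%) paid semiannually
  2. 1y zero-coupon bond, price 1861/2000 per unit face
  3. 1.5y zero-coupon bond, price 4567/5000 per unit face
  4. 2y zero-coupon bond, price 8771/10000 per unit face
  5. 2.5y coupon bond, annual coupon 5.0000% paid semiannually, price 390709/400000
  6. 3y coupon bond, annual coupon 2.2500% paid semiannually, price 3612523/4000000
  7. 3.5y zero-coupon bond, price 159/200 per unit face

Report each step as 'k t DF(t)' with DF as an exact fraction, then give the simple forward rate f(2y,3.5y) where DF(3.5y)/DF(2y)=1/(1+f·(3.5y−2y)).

1 1/2 2407/2500
2 1 1861/2000
3 3/2 4567/5000
4 2 8771/10000
5 5/2 8631/10000
6 3 337/400
7 7/2 159/200
f(2y,3.5y) = ((8771/10000)/(159/200) − 1)/(3/2) = 821/11925 ≈ 6.8847%

step 1 [0.5y] swap r/2=93/2407: DF=(1 − 93/2407·(0))/(1+93/2407) = 2407/2500 ≈ 0.962800
step 2 [1y] zero: DF = P = 1861/2000 ≈ 0.930500
step 3 [1.5y] zero: DF = P = 4567/5000 ≈ 0.913400
step 4 [2y] zero: DF = P = 8771/10000 ≈ 0.877100
step 5 [2.5y] bond c/2=1/40: DF=(390709/400000 − 1/40·(0.962800+0.930500+0.913400+0.877100))/(1+1/40) = 8631/10000 ≈ 0.863100
step 6 [3y] bond c/2=9/800: DF=(3612523/4000000 − 9/800·(0.962800+0.930500+0.913400+0.877100+0.863100))/(1+9/800) = 337/400 ≈ 0.842500
step 7 [3.5y] zero: DF = P = 159/200 ≈ 0.795000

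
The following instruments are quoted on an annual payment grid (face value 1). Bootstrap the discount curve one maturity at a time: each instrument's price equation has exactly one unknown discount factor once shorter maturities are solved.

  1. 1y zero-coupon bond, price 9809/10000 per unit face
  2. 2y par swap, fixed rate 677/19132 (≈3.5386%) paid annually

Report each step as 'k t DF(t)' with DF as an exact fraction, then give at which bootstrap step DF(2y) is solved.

step 1 [1y] zero: DF = P = 9809/10000 ≈ 0.980900
step 2 [2y] swap r/1=677/19132: DF=(1 − 677/19132·(0.980900))/(1+677/19132) = 9323/10000 ≈ 0.932300

1 1 9809/10000
2 2 9323/10000
DF(2y) is solved at step 2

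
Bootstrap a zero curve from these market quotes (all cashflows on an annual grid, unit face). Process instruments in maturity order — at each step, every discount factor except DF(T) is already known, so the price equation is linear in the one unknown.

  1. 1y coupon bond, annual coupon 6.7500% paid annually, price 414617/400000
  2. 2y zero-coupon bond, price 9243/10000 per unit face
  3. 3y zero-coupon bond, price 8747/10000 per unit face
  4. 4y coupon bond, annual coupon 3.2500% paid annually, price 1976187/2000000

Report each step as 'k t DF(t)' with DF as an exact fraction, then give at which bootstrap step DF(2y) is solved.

1 1 971/1000
2 2 9243/10000
3 3 8747/10000
4 4 4349/5000
DF(2y) is solved at step 2

step 1 [1y] bond c/1=27/400: DF=(414617/400000 − 27/400·(0))/(1+27/400) = 971/1000 ≈ 0.971000
step 2 [2y] zero: DF = P = 9243/10000 ≈ 0.924300
step 3 [3y] zero: DF = P = 8747/10000 ≈ 0.874700
step 4 [4y] bond c/1=13/400: DF=(1976187/2000000 − 13/400·(0.971000+0.924300+0.874700))/(1+13/400) = 4349/5000 ≈ 0.869800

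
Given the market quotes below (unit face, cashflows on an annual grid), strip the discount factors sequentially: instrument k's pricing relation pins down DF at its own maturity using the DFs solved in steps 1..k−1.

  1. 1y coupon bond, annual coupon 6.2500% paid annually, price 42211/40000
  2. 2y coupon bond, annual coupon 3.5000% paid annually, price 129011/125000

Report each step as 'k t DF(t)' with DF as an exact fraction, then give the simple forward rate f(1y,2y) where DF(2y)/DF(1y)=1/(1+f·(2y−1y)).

1 1 2483/2500
2 2 2409/2500
f(1y,2y) = ((2483/2500)/(2409/2500) − 1)/(1) = 74/2409 ≈ 3.0718%

step 1 [1y] bond c/1=1/16: DF=(42211/40000 − 1/16·(0))/(1+1/16) = 2483/2500 ≈ 0.993200
step 2 [2y] bond c/1=7/200: DF=(129011/125000 − 7/200·(0.993200))/(1+7/200) = 2409/2500 ≈ 0.963600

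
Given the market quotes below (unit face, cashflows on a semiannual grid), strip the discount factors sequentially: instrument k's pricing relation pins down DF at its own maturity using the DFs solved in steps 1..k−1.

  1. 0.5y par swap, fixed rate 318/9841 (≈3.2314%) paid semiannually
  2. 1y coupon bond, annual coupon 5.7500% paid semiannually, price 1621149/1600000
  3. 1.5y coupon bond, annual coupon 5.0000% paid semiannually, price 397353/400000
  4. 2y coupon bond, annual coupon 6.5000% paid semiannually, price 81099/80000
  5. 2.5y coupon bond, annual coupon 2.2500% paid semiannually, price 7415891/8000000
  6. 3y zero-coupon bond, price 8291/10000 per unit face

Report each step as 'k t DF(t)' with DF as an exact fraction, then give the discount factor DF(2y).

step 1 [0.5y] swap r/2=159/9841: DF=(1 − 159/9841·(0))/(1+159/9841) = 9841/10000 ≈ 0.984100
step 2 [1y] bond c/2=23/800: DF=(1621149/1600000 − 23/800·(0.984100))/(1+23/800) = 4787/5000 ≈ 0.957400
step 3 [1.5y] bond c/2=1/40: DF=(397353/400000 − 1/40·(0.984100+0.957400))/(1+1/40) = 4609/5000 ≈ 0.921800
step 4 [2y] bond c/2=13/400: DF=(81099/80000 − 13/400·(0.984100+0.957400+0.921800))/(1+13/400) = 8917/10000 ≈ 0.891700
step 5 [2.5y] bond c/2=9/800: DF=(7415891/8000000 − 9/800·(0.984100+0.957400+0.921800+0.891700))/(1+9/800) = 8749/10000 ≈ 0.874900
step 6 [3y] zero: DF = P = 8291/10000 ≈ 0.829100

1 1/2 9841/10000
2 1 4787/5000
3 3/2 4609/5000
4 2 8917/10000
5 5/2 8749/10000
6 3 8291/10000
DF(2y) = 8917/10000 ≈ 0.891700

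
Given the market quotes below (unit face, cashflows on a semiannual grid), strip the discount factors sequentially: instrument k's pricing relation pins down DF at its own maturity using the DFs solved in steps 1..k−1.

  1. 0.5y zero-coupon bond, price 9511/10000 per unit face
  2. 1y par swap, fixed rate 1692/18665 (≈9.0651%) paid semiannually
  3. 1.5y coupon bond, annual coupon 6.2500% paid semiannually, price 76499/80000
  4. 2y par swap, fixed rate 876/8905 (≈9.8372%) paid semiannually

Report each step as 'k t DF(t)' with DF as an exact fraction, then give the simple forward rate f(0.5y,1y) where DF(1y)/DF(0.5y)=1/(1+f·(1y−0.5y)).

1 1/2 9511/10000
2 1 4577/5000
3 3/2 8707/10000
4 2 1031/1250
f(0.5y,1y) = ((9511/10000)/(4577/5000) − 1)/(1/2) = 357/4577 ≈ 7.7999%

step 1 [0.5y] zero: DF = P = 9511/10000 ≈ 0.951100
step 2 [1y] swap r/2=846/18665: DF=(1 − 846/18665·(0.951100))/(1+846/18665) = 4577/5000 ≈ 0.915400
step 3 [1.5y] bond c/2=1/32: DF=(76499/80000 − 1/32·(0.951100+0.915400))/(1+1/32) = 8707/10000 ≈ 0.870700
step 4 [2y] swap r/2=438/8905: DF=(1 − 438/8905·(0.951100+0.915400+0.870700))/(1+438/8905) = 1031/1250 ≈ 0.824800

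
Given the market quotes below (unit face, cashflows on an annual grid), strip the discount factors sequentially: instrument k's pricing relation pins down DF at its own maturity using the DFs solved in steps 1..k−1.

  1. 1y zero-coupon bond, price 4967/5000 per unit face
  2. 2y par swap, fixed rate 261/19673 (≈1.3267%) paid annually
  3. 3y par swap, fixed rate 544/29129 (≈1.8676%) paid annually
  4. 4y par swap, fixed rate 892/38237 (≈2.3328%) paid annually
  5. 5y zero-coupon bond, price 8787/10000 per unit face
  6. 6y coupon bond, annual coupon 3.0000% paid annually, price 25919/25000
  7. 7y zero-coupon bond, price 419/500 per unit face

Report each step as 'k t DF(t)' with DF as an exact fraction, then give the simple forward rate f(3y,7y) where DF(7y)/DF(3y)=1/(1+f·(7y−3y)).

1 1 4967/5000
2 2 9739/10000
3 3 591/625
4 4 2277/2500
5 5 8787/10000
6 6 1087/1250
7 7 419/500
f(3y,7y) = ((591/625)/(419/500) − 1)/(4) = 269/8380 ≈ 3.2100%

step 1 [1y] zero: DF = P = 4967/5000 ≈ 0.993400
step 2 [2y] swap r/1=261/19673: DF=(1 − 261/19673·(0.993400))/(1+261/19673) = 9739/10000 ≈ 0.973900
step 3 [3y] swap r/1=544/29129: DF=(1 − 544/29129·(0.993400+0.973900))/(1+544/29129) = 591/625 ≈ 0.945600
step 4 [4y] swap r/1=892/38237: DF=(1 − 892/38237·(0.993400+0.973900+0.945600))/(1+892/38237) = 2277/2500 ≈ 0.910800
step 5 [5y] zero: DF = P = 8787/10000 ≈ 0.878700
step 6 [6y] bond c/1=3/100: DF=(25919/25000 − 3/100·(0.993400+0.973900+0.945600+0.910800+0.878700))/(1+3/100) = 1087/1250 ≈ 0.869600
step 7 [7y] zero: DF = P = 419/500 ≈ 0.838000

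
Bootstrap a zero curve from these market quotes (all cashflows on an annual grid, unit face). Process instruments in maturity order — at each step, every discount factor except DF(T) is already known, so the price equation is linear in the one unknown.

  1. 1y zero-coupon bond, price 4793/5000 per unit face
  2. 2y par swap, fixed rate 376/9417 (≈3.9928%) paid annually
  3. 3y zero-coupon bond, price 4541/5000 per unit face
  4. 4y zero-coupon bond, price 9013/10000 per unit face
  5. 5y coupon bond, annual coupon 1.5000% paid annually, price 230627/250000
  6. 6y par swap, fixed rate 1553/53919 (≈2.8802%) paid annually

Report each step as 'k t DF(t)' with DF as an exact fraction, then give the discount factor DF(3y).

step 1 [1y] zero: DF = P = 4793/5000 ≈ 0.958600
step 2 [2y] swap r/1=376/9417: DF=(1 − 376/9417·(0.958600))/(1+376/9417) = 578/625 ≈ 0.924800
step 3 [3y] zero: DF = P = 4541/5000 ≈ 0.908200
step 4 [4y] zero: DF = P = 9013/10000 ≈ 0.901300
step 5 [5y] bond c/1=3/200: DF=(230627/250000 − 3/200·(0.958600+0.924800+0.908200+0.901300))/(1+3/200) = 8543/10000 ≈ 0.854300
step 6 [6y] swap r/1=1553/53919: DF=(1 − 1553/53919·(0.958600+0.924800+0.908200+0.901300+0.854300))/(1+1553/53919) = 8447/10000 ≈ 0.844700

1 1 4793/5000
2 2 578/625
3 3 4541/5000
4 4 9013/10000
5 5 8543/10000
6 6 8447/10000
DF(3y) = 4541/5000 ≈ 0.908200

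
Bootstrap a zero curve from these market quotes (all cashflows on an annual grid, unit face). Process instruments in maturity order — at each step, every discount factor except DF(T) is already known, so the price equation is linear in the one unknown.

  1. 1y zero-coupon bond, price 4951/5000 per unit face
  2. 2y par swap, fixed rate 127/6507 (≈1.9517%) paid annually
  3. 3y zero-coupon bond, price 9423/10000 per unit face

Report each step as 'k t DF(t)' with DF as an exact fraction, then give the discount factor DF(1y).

step 1 [1y] zero: DF = P = 4951/5000 ≈ 0.990200
step 2 [2y] swap r/1=127/6507: DF=(1 − 127/6507·(0.990200))/(1+127/6507) = 9619/10000 ≈ 0.961900
step 3 [3y] zero: DF = P = 9423/10000 ≈ 0.942300

1 1 4951/5000
2 2 9619/10000
3 3 9423/10000
DF(1y) = 4951/5000 ≈ 0.990200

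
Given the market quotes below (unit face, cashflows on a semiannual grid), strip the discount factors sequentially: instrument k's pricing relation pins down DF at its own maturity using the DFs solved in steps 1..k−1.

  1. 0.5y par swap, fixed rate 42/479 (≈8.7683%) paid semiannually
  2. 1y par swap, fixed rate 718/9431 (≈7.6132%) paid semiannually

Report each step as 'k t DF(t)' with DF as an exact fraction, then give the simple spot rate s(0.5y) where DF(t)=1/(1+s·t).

step 1 [0.5y] swap r/2=21/479: DF=(1 − 21/479·(0))/(1+21/479) = 479/500 ≈ 0.958000
step 2 [1y] swap r/2=359/9431: DF=(1 − 359/9431·(0.958000))/(1+359/9431) = 4641/5000 ≈ 0.928200

1 1/2 479/500
2 1 4641/5000
s(0.5y) = (1/(479/500) − 1)/(1/2) = 42/479 ≈ 8.7683%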